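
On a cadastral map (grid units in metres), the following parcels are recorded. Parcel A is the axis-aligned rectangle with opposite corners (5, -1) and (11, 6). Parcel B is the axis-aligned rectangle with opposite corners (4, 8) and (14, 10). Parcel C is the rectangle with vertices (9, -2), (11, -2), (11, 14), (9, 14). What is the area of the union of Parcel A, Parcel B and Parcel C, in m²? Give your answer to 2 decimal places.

By inclusion–exclusion:
Individual areas: |Parcel A| = 42, |Parcel B| = 20, |Parcel C| = 32.
|Parcel A∩Parcel B| = 0 (no overlap).
|Parcel A∩Parcel C|: x∈[9,11], y∈[-1,6] → 2·7 = 14.
|Parcel B∩Parcel C|: x∈[9,11], y∈[8,10] → 2·2 = 4.
|Parcel A∩Parcel B∩Parcel C| = 0.
|Parcel A ∪ Parcel B ∪ Parcel C| = 94 − 18 + 0 = 76.00.

76.00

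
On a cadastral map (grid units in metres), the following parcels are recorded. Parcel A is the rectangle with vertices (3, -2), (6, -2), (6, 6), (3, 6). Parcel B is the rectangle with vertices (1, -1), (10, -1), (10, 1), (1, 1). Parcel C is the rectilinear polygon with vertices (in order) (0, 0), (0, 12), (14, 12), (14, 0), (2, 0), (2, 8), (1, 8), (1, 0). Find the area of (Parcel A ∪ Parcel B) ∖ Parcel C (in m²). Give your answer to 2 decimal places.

13.00

|Parcel A ∪ Parcel B| = 36.
|(Parcel A ∪ Parcel B) ∩ Parcel C| = 23.
|(Parcel A ∪ Parcel B) ∖ Parcel C| = 36 − 23 = 13.00.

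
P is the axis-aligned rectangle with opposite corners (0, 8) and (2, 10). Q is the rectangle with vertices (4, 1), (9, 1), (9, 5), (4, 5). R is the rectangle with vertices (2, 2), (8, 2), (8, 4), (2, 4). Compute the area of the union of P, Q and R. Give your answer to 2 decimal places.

By inclusion–exclusion:
Individual areas: |P| = 4, |Q| = 20, |R| = 12.
|P∩Q| = 0 (no overlap).
|P∩R| = 0 (no overlap).
|Q∩R|: x∈[4,8], y∈[2,4] → 4·2 = 8.
|P∩Q∩R| = 0.
|P ∪ Q ∪ R| = 36 − 8 + 0 = 28.00.

28.00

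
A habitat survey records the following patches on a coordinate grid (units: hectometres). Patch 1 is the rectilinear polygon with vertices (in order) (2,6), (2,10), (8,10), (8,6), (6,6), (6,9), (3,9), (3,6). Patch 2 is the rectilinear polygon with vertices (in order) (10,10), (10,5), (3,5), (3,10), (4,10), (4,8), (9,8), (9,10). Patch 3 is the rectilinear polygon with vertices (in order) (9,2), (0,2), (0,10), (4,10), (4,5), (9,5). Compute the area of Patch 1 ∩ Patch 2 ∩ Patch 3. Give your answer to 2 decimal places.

1.00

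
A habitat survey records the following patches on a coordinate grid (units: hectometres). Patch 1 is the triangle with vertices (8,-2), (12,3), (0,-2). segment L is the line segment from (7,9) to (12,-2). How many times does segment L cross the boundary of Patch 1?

2

The segment meets the boundary at (10.551,1.188), (10.089,2.204).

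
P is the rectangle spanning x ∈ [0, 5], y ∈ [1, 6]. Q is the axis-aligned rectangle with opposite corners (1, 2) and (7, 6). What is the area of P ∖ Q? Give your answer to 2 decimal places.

|P∩Q|: x∈[1,5], y∈[2,6] → 4·4 = 16.
|P| = 25.
|P ∖ Q| = |P| − |P∩Q| = 25 − 16 = 9.00.

9.00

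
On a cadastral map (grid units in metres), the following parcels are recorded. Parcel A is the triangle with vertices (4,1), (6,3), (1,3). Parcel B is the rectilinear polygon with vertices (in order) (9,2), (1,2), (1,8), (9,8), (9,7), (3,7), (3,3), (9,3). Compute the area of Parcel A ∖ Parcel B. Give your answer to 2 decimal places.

1.25

|Parcel A| = 5, |Parcel A∩Parcel B| = 3.75.
|Parcel A ∖ Parcel B| = |Parcel A| − |Parcel A∩Parcel B| = 5 − 3.75 = 1.25.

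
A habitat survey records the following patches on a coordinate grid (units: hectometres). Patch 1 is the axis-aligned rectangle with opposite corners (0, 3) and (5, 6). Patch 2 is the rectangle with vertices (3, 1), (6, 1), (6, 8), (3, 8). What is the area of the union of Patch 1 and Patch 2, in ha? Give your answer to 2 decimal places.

30.00

By inclusion–exclusion:
Individual areas: |Patch 1| = 15, |Patch 2| = 21.
|Patch 1∩Patch 2|: x∈[3,5], y∈[3,6] → 2·3 = 6.
|Patch 1 ∪ Patch 2| = 36 − 6 = 30.00.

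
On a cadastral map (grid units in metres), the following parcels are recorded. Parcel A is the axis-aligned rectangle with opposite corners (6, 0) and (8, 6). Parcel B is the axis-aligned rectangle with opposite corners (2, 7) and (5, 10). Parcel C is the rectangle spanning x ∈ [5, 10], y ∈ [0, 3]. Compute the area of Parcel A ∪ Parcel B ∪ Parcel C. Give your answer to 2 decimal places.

30.00

By inclusion–exclusion:
Individual areas: |Parcel A| = 12, |Parcel B| = 9, |Parcel C| = 15.
|Parcel A∩Parcel B| = 0 (no overlap).
|Parcel A∩Parcel C|: x∈[6,8], y∈[0,3] → 2·3 = 6.
|Parcel B∩Parcel C| = 0 (no overlap).
|Parcel A∩Parcel B∩Parcel C| = 0.
|Parcel A ∪ Parcel B ∪ Parcel C| = 36 − 6 + 0 = 30.00.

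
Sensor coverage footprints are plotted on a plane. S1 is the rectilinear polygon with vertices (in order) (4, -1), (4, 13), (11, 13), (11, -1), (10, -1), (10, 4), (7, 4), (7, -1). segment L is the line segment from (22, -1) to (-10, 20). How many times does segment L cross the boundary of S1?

2

The segment meets the boundary at (4,10.812), (11,6.219).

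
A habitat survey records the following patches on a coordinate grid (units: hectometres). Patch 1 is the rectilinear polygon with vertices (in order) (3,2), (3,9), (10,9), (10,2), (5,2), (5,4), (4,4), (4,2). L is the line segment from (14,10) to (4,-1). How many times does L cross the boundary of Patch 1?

2

The segment meets the boundary at (6.727,2), (10,5.6).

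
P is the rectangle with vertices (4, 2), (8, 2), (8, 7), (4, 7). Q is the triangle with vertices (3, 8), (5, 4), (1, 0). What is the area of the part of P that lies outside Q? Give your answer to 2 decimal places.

18.50

|P| = 20, |P∩Q| = 1.5.
|P ∖ Q| = |P| − |P∩Q| = 20 − 1.5 = 18.50.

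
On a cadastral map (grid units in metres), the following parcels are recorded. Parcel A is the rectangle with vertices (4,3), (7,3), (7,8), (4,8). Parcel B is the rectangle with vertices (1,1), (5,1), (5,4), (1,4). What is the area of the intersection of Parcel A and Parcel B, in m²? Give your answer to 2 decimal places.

|Parcel A∩Parcel B|: x∈[4,5], y∈[3,4] → 1·1 = 1.

1.00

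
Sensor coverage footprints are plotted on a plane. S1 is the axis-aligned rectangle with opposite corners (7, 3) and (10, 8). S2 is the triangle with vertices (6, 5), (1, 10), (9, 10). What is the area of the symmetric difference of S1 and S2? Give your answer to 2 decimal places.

|S1| = 15, |S2| = 20, |S1∩S2| = 0.5333.
|S1 △ S2| = |S1| + |S2| − 2·|S1∩S2| = 15 + 20 − 1.0667 = 33.93.

33.93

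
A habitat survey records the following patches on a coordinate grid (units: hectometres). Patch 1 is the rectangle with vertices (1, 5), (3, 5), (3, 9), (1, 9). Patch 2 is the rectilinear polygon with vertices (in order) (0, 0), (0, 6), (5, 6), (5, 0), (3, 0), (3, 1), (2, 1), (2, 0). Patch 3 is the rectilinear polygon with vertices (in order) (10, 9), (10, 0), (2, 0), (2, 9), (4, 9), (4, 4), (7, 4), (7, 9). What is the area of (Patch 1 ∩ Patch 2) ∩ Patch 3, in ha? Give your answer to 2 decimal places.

The region (Patch 1 ∩ Patch 2) ∩ Patch 3 is the polygon with vertices (2,5), (2,6), (3,6), (3,5).
By the shoelace formula its area is 1.00.

1.00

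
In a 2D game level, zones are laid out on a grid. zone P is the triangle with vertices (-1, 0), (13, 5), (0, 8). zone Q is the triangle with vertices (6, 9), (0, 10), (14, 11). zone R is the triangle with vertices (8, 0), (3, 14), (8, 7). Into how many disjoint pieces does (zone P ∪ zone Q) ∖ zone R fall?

4

(zone P ∪ zone Q) ∖ zone R splits into 4 disjoint pieces (area 40.4175, area 7.3489, area 2.4208, area 5.6546).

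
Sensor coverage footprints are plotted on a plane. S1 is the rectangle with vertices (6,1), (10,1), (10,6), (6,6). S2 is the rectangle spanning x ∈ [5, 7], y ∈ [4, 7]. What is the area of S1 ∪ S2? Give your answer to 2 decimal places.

24.00

By inclusion–exclusion:
Individual areas: |S1| = 20, |S2| = 6.
|S1∩S2|: x∈[6,7], y∈[4,6] → 1·2 = 2.
|S1 ∪ S2| = 26 − 2 = 24.00.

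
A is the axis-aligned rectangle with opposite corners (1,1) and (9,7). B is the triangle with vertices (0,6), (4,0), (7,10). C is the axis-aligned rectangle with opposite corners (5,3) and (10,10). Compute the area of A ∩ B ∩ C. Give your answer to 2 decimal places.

2.02

The intersection is the polygon with vertices (5,3.333), (5,7), (6.1,7).
By the shoelace formula its area is 2.02.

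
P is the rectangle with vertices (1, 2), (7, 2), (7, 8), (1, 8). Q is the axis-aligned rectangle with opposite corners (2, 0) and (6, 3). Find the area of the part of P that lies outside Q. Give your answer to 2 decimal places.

32.00

|P∩Q|: x∈[2,6], y∈[2,3] → 4·1 = 4.
|P| = 36.
|P ∖ Q| = |P| − |P∩Q| = 36 − 4 = 32.00.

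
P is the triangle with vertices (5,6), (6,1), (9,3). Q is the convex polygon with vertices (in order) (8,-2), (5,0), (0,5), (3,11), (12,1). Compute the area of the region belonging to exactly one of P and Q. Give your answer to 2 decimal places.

62.00

|P| = 8.5, |Q| = 70.5, |P∩Q| = 8.5.
|P △ Q| = |P| + |Q| − 2·|P∩Q| = 8.5 + 70.5 − 17 = 62.00.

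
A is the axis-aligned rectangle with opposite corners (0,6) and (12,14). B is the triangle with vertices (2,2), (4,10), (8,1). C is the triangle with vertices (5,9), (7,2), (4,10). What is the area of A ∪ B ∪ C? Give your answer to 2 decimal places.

115.46

By inclusion–exclusion:
Individual areas: |A| = 96, |B| = 25, |C| = 2.5.
|A∩B| = 5.5556.
|A∩C| = 1.7857.
|B∩C| = 1.25.
|A∩B∩C| = 0.5556.
|A ∪ B ∪ C| = 123.5 − 8.5913 + 0.5556 = 115.46.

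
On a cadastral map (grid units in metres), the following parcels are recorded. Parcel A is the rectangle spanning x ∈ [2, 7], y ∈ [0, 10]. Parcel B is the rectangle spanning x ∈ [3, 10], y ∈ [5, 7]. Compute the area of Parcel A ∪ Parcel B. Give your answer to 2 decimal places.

56.00

By inclusion–exclusion:
Individual areas: |Parcel A| = 50, |Parcel B| = 14.
|Parcel A∩Parcel B|: x∈[3,7], y∈[5,7] → 4·2 = 8.
|Parcel A ∪ Parcel B| = 64 − 8 = 56.00.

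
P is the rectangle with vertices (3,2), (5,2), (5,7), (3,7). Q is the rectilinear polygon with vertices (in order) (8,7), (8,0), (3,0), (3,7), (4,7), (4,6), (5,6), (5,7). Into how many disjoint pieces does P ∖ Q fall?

1

P ∖ Q is a single connected region.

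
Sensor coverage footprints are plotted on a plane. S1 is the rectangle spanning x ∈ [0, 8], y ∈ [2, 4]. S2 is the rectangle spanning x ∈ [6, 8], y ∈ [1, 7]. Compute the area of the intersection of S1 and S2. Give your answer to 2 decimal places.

4.00

|S1∩S2|: x∈[6,8], y∈[2,4] → 2·2 = 4.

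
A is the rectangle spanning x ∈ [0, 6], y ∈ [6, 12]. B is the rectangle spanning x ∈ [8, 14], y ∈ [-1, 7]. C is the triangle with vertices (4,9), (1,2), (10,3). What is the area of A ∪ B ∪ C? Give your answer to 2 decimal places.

105.85

By inclusion–exclusion:
Individual areas: |A| = 36, |B| = 48, |C| = 30.
|A∩B| = 0 (no overlap).
|A∩C| = 5.9286.
|B∩C| = 2.2222.
|A∩B∩C| = 0.
|A ∪ B ∪ C| = 114 − 8.1508 + 0 = 105.85.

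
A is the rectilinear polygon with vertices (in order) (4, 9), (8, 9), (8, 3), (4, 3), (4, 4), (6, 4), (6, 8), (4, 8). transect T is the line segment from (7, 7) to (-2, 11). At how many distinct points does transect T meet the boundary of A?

The segment meets the boundary at (4,8.333), (4.75,8), (6,7.444).

3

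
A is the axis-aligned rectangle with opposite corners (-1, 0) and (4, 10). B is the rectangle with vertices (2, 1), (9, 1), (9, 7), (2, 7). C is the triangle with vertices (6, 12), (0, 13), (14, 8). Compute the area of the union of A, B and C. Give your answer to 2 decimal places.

By inclusion–exclusion:
Individual areas: |A| = 50, |B| = 42, |C| = 8.
|A∩B|: x∈[2,4], y∈[1,7] → 2·6 = 12.
|A∩C| = 0.
|B∩C| = 0.
|A∩B∩C| = 0.
|A ∪ B ∪ C| = 100 − 12 + 0 = 88.00.

88.00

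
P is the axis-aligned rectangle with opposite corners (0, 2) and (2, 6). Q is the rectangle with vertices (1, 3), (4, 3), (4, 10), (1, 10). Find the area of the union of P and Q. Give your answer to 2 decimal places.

26.00

By inclusion–exclusion:
Individual areas: |P| = 8, |Q| = 21.
|P∩Q|: x∈[1,2], y∈[3,6] → 1·3 = 3.
|P ∪ Q| = 29 − 3 = 26.00.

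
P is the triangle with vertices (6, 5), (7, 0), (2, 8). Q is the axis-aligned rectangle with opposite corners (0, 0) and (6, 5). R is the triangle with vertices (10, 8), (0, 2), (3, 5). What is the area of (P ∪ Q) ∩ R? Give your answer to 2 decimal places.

The region (P ∪ Q) ∩ R is the polygon with vertices (3.875,5), (3.69,5.296), (4.909,5.818), (5.556,5.333), (0,2), (3,5).
By the shoelace formula its area is 3.93.

3.93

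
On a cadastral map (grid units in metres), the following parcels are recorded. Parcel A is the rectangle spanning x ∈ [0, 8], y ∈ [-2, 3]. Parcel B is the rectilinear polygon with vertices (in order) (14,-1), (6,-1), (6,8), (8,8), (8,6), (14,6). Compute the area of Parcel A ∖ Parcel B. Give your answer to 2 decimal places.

|Parcel A| = 40, |Parcel A∩Parcel B| = 8.
|Parcel A ∖ Parcel B| = |Parcel A| − |Parcel A∩Parcel B| = 40 − 8 = 32.00.

32.00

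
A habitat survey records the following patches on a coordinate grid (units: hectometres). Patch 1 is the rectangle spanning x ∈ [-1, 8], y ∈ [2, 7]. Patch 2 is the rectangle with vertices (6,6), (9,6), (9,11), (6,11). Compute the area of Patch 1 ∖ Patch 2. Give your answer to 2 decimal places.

|Patch 1∩Patch 2|: x∈[6,8], y∈[6,7] → 2·1 = 2.
|Patch 1| = 45.
|Patch 1 ∖ Patch 2| = |Patch 1| − |Patch 1∩Patch 2| = 45 − 2 = 43.00.

43.00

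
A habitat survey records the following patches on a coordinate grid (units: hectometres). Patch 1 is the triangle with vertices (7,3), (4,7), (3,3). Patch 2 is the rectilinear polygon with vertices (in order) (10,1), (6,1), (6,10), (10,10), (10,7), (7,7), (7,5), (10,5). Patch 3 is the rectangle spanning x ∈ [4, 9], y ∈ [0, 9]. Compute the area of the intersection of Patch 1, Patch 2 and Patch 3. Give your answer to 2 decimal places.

0.67

The intersection is the polygon with vertices (6,3), (6,4.333), (7,3).
By the shoelace formula its area is 0.67.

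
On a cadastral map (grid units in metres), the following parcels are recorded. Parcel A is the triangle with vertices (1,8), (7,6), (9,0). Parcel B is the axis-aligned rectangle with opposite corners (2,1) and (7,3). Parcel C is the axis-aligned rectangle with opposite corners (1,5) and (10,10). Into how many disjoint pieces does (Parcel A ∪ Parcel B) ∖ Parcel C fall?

(Parcel A ∪ Parcel B) ∖ Parcel C is a single connected region.

1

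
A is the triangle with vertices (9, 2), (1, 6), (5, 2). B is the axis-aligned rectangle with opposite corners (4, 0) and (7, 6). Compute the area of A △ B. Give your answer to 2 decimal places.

|A| = 8, |B| = 18, |A∩B| = 4.75.
|A △ B| = |A| + |B| − 2·|A∩B| = 8 + 18 − 9.5 = 16.50.

16.50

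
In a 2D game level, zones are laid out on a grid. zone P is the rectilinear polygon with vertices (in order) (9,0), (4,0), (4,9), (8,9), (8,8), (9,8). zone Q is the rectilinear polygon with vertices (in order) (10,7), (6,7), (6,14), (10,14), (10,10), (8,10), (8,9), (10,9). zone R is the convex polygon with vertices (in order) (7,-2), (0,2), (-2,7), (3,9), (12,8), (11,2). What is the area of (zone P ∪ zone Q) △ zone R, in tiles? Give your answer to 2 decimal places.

|zone P ∪ zone Q| = 65.
|(zone P ∪ zone Q) ∩ zone R| = 44.3333.
|(zone P ∪ zone Q) △ zone R| = 65 + 102.5 − 88.6667 = 78.83.

78.83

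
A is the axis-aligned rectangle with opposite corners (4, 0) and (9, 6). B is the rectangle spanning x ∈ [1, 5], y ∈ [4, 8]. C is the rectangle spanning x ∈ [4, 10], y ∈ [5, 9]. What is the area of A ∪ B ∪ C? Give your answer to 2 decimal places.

By inclusion–exclusion:
Individual areas: |A| = 30, |B| = 16, |C| = 24.
|A∩B|: x∈[4,5], y∈[4,6] → 1·2 = 2.
|A∩C|: x∈[4,9], y∈[5,6] → 5·1 = 5.
|B∩C|: x∈[4,5], y∈[5,8] → 1·3 = 3.
|A∩B∩C| = 1.
|A ∪ B ∪ C| = 70 − 10 + 1 = 61.00.

61.00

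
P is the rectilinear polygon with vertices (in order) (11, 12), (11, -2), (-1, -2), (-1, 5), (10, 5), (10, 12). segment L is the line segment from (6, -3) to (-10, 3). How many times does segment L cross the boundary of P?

The segment meets the boundary at (-1,-0.375), (3.333,-2).

2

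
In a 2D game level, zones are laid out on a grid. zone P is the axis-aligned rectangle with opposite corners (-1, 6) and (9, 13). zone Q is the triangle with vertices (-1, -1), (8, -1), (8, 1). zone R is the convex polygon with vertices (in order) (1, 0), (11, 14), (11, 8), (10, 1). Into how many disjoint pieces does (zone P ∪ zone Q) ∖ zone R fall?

(zone P ∪ zone Q) ∖ zone R splits into 2 disjoint pieces (area 60.3429, area 8.7778).

2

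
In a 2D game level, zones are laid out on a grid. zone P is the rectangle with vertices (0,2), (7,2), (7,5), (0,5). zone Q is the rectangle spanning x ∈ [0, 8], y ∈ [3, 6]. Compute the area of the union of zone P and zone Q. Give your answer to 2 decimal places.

By inclusion–exclusion:
Individual areas: |zone P| = 21, |zone Q| = 24.
|zone P∩zone Q|: x∈[0,7], y∈[3,5] → 7·2 = 14.
|zone P ∪ zone Q| = 45 − 14 = 31.00.

31.00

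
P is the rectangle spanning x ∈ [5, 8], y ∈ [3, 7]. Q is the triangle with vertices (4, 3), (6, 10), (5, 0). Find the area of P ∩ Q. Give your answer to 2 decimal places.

The intersection is the polygon with vertices (5.7,7), (5.3,3), (5,3), (5,6.5), (5.143,7).
By the shoelace formula its area is 1.96.

1.96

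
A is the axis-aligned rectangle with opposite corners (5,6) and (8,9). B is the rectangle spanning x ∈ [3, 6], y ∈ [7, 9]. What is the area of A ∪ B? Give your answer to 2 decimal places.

13.00

By inclusion–exclusion:
Individual areas: |A| = 9, |B| = 6.
|A∩B|: x∈[5,6], y∈[7,9] → 1·2 = 2.
|A ∪ B| = 15 − 2 = 13.00.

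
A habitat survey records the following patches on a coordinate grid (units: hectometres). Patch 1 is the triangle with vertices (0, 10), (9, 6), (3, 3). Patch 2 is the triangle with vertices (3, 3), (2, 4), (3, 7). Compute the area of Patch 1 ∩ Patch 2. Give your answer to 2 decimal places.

The intersection is the polygon with vertices (2.25,4.75), (3,7), (3,3).
By the shoelace formula its area is 1.50.

1.50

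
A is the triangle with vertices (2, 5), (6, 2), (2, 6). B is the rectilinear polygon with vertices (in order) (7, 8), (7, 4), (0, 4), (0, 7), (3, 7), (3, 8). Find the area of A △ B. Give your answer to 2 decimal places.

24.33

|A| = 2, |B| = 25, |A∩B| = 1.3333.
|A △ B| = |A| + |B| − 2·|A∩B| = 2 + 25 − 2.6667 = 24.33.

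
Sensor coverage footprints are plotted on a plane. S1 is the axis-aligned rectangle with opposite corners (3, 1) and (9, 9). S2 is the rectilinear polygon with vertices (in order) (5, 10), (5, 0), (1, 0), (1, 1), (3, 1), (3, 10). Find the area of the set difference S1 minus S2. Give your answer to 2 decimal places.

32.00

|S1| = 48, |S1∩S2| = 16.
|S1 ∖ S2| = |S1| − |S1∩S2| = 48 − 16 = 32.00.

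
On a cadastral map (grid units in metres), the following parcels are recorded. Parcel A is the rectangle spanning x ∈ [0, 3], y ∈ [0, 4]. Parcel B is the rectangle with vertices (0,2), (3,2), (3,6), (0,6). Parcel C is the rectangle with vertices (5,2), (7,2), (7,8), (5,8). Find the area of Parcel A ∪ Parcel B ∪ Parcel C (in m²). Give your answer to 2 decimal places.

By inclusion–exclusion:
Individual areas: |Parcel A| = 12, |Parcel B| = 12, |Parcel C| = 12.
|Parcel A∩Parcel B|: x∈[0,3], y∈[2,4] → 3·2 = 6.
|Parcel A∩Parcel C| = 0 (no overlap).
|Parcel B∩Parcel C| = 0 (no overlap).
|Parcel A∩Parcel B∩Parcel C| = 0.
|Parcel A ∪ Parcel B ∪ Parcel C| = 36 − 6 + 0 = 30.00.

30.00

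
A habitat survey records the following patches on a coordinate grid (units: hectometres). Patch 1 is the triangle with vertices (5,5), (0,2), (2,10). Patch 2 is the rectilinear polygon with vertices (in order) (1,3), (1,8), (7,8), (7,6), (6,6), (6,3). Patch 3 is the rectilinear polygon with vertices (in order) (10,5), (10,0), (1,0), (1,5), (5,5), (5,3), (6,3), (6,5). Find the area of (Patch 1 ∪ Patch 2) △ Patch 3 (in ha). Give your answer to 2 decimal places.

57.27

|Patch 1 ∪ Patch 2| = 30.5333.
|(Patch 1 ∪ Patch 2) ∩ Patch 3| = 8.1333.
|(Patch 1 ∪ Patch 2) △ Patch 3| = 30.5333 + 43 − 16.2667 = 57.27.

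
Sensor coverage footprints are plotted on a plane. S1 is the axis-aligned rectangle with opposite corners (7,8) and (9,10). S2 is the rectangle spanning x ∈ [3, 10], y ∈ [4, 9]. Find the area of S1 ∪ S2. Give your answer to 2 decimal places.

37.00

By inclusion–exclusion:
Individual areas: |S1| = 4, |S2| = 35.
|S1∩S2|: x∈[7,9], y∈[8,9] → 2·1 = 2.
|S1 ∪ S2| = 39 − 2 = 37.00.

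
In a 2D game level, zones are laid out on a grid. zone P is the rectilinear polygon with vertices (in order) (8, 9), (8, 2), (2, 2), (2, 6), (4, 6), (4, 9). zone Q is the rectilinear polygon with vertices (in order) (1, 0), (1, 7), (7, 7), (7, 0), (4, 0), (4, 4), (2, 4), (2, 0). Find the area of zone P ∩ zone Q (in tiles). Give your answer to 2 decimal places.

19.00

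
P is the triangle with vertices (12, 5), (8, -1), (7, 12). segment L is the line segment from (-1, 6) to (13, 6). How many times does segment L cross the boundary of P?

2

The segment meets the boundary at (11.286,6), (7.462,6).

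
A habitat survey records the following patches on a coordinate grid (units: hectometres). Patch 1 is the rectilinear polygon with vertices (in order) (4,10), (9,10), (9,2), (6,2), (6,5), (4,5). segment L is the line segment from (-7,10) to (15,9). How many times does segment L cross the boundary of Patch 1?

2

The segment meets the boundary at (9,9.273), (4,9.5).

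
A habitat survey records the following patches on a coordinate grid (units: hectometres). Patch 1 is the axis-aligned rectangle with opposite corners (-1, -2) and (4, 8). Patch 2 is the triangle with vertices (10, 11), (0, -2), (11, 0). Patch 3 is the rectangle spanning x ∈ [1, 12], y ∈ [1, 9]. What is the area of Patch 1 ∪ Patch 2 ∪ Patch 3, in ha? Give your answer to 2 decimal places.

By inclusion–exclusion:
Individual areas: |Patch 1| = 50, |Patch 2| = 61.5, |Patch 3| = 88.
|Patch 1∩Patch 2| = 8.9455.
|Patch 1∩Patch 3|: x∈[1,4], y∈[1,8] → 3·7 = 21.
|Patch 2∩Patch 3| = 41.2867.
|Patch 1∩Patch 2∩Patch 3| = 1.8615.
|Patch 1 ∪ Patch 2 ∪ Patch 3| = 199.5 − 71.2322 + 1.8615 = 130.13.

130.13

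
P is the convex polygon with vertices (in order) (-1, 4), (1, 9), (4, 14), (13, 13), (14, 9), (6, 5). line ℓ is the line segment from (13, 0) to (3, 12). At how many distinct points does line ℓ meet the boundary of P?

The segment meets the boundary at (8,6).

1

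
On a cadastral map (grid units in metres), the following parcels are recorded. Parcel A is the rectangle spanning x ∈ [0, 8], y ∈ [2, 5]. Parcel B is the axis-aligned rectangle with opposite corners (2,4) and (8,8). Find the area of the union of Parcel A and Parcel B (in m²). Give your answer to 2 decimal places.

42.00

By inclusion–exclusion:
Individual areas: |Parcel A| = 24, |Parcel B| = 24.
|Parcel A∩Parcel B|: x∈[2,8], y∈[4,5] → 6·1 = 6.
|Parcel A ∪ Parcel B| = 48 − 6 = 42.00.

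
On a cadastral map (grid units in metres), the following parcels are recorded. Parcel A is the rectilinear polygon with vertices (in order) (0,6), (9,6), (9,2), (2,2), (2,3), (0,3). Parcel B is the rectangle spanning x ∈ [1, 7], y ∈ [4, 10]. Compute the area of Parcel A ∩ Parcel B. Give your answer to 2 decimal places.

12.00

The intersection is the polygon with vertices (7,6), (7,4), (1,4), (1,6).
By the shoelace formula its area is 12.00.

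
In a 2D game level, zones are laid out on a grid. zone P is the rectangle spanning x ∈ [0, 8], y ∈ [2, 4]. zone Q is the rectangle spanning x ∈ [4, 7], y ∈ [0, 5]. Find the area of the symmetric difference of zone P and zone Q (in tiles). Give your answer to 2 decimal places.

|zone P∩zone Q|: x∈[4,7], y∈[2,4] → 3·2 = 6.
|zone P △ zone Q| = |zone P| + |zone Q| − 2·|zone P∩zone Q| = 16 + 15 − 12 = 19.00.

19.00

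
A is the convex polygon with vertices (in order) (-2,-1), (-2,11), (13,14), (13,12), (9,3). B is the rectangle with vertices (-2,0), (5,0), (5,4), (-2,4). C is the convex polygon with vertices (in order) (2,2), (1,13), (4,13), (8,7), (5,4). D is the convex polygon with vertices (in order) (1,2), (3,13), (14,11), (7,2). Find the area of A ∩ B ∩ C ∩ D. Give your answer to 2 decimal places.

The intersection is the polygon with vertices (2,2), (1.818,4), (5,4).
By the shoelace formula its area is 3.18.

3.18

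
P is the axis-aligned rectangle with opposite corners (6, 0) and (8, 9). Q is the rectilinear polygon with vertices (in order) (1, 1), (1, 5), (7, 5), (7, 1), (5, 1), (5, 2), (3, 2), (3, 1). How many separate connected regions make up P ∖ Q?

P ∖ Q is a single connected region.

1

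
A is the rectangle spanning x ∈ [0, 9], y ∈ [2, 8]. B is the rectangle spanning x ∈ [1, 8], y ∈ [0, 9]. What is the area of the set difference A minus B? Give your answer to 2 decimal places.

|A∩B|: x∈[1,8], y∈[2,8] → 7·6 = 42.
|A| = 54.
|A ∖ B| = |A| − |A∩B| = 54 − 42 = 12.00.

12.00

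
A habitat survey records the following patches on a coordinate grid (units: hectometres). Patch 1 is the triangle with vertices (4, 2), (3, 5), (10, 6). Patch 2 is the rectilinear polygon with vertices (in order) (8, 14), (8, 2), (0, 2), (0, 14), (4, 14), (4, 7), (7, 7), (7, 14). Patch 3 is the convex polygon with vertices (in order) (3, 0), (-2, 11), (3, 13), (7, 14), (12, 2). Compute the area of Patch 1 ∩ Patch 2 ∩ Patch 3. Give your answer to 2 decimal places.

9.95

The intersection is the polygon with vertices (8,5.714), (8,4.667), (4,2), (3,5).
By the shoelace formula its area is 9.95.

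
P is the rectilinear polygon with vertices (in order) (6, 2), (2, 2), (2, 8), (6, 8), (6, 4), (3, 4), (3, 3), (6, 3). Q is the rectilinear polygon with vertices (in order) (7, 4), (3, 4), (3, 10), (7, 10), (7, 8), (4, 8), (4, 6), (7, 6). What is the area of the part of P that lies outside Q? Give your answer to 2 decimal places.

13.00

|P| = 21, |P∩Q| = 8.
|P ∖ Q| = |P| − |P∩Q| = 21 − 8 = 13.00.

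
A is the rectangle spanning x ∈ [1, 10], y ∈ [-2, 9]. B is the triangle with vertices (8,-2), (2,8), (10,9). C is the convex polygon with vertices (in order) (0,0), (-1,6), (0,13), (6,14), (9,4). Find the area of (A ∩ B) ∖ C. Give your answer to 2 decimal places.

|A ∩ B| = 43.
|(A ∩ B) ∩ C| = 26.5388.
|(A ∩ B) ∖ C| = 43 − 26.5388 = 16.46.

16.46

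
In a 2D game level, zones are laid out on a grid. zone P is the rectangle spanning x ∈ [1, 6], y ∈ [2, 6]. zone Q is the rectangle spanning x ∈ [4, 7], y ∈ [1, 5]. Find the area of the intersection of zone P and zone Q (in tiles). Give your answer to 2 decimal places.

6.00

|zone P∩zone Q|: x∈[4,6], y∈[2,5] → 2·3 = 6.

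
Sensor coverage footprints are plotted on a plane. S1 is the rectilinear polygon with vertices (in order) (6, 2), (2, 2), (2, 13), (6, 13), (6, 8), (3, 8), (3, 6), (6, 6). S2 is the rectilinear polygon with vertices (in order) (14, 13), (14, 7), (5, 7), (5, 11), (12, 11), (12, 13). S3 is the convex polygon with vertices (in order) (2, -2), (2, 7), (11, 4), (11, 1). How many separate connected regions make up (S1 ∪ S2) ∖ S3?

(S1 ∪ S2) ∖ S3 splits into 2 disjoint pieces (area 58.1667, area 0.1667).

2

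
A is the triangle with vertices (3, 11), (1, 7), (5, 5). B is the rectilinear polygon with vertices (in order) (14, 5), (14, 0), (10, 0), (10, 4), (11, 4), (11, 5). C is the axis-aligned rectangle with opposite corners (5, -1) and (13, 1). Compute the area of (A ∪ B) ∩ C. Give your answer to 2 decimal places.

3.00

The region (A ∪ B) ∩ C is the polygon with vertices (10,0), (10,1), (13,1), (13,0).
By the shoelace formula its area is 3.00.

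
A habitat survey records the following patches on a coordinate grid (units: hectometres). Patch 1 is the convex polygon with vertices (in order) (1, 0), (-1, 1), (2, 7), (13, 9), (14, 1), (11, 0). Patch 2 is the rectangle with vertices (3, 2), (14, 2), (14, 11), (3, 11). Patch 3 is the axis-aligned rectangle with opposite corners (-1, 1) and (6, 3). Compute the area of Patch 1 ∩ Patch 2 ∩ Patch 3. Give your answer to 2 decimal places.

The intersection is the polygon with vertices (3,2), (3,3), (6,3), (6,2).
By the shoelace formula its area is 3.00.

3.00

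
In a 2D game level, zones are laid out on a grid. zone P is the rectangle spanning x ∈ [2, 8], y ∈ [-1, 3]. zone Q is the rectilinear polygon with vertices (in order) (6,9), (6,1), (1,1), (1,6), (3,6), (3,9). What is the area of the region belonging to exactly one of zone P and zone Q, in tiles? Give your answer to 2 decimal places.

42.00

|zone P| = 24, |zone Q| = 34, |zone P∩zone Q| = 8.
|zone P △ zone Q| = |zone P| + |zone Q| − 2·|zone P∩zone Q| = 24 + 34 − 16 = 42.00.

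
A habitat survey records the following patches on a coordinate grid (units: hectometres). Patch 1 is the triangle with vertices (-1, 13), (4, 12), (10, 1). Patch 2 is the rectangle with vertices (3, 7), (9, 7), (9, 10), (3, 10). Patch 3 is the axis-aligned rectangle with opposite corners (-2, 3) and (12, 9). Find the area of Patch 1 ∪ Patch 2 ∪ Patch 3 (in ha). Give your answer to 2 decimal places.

By inclusion–exclusion:
Individual areas: |Patch 1| = 24.5, |Patch 2| = 18, |Patch 3| = 84.
|Patch 1∩Patch 2| = 7.5.
|Patch 1∩Patch 3| = 11.1364.
|Patch 2∩Patch 3|: x∈[3,9], y∈[7,9] → 6·2 = 12.
|Patch 1∩Patch 2∩Patch 3| = 5.1364.
|Patch 1 ∪ Patch 2 ∪ Patch 3| = 126.5 − 30.6364 + 5.1364 = 101.00.

101.00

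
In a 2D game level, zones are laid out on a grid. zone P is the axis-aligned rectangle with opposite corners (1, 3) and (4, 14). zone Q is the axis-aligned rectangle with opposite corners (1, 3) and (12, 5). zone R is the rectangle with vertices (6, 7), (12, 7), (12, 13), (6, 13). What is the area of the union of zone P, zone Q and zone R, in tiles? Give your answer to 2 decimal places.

85.00

By inclusion–exclusion:
Individual areas: |zone P| = 33, |zone Q| = 22, |zone R| = 36.
|zone P∩zone Q|: x∈[1,4], y∈[3,5] → 3·2 = 6.
|zone P∩zone R| = 0 (no overlap).
|zone Q∩zone R| = 0 (no overlap).
|zone P∩zone Q∩zone R| = 0.
|zone P ∪ zone Q ∪ zone R| = 91 − 6 + 0 = 85.00.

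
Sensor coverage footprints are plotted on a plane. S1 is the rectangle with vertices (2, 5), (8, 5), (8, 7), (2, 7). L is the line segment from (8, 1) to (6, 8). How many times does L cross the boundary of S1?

The segment meets the boundary at (6.286,7), (6.857,5).

2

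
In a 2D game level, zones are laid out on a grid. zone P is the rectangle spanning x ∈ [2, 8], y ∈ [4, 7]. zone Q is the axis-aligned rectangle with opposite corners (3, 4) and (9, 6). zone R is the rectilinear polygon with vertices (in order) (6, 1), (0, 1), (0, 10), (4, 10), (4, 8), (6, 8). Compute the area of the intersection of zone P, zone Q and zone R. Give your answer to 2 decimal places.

6.00

The intersection is the polygon with vertices (3,4), (3,6), (6,6), (6,4).
By the shoelace formula its area is 6.00.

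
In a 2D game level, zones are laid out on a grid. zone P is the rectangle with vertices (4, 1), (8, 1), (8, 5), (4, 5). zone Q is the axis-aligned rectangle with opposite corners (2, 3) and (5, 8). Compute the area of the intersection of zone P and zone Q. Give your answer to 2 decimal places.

|zone P∩zone Q|: x∈[4,5], y∈[3,5] → 1·2 = 2.

2.00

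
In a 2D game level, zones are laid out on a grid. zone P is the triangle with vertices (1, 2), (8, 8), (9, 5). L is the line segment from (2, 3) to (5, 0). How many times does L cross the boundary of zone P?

2

The segment meets the boundary at (2.455,2.545), (2.077,2.923).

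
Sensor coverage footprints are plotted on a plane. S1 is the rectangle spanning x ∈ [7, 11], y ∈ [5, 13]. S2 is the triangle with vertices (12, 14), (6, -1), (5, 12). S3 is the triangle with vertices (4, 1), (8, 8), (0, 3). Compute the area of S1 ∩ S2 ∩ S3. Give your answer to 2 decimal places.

The intersection is the polygon with vertices (7,7.375), (8,8), (7,6.25).
By the shoelace formula its area is 0.56.

0.56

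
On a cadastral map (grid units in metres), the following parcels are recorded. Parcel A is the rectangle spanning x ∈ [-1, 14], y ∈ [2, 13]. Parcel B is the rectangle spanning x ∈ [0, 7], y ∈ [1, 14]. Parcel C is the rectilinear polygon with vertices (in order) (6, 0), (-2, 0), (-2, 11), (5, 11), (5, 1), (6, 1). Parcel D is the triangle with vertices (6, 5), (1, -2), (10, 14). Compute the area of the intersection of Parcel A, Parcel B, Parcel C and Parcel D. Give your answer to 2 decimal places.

The intersection is the polygon with vertices (5,3.6), (3.857,2), (3.25,2), (5,5.111).
By the shoelace formula its area is 1.81.

1.81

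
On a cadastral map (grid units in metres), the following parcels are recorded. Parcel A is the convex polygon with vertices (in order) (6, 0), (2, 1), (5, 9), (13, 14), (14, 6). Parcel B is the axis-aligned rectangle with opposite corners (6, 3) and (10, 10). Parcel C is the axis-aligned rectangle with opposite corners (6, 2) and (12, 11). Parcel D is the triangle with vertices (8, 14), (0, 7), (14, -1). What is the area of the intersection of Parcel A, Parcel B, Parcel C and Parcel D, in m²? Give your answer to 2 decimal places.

The intersection is the polygon with vertices (10,3), (7,3), (6,3.571), (6,9.625), (6.6,10), (9.6,10), (10,9).
By the shoelace formula its area is 27.40.

27.40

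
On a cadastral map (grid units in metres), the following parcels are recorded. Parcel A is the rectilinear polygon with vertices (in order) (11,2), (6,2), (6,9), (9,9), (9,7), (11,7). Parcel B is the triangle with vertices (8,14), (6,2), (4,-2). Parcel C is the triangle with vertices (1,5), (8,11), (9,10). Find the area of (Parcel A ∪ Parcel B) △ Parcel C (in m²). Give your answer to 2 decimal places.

|Parcel A ∪ Parcel B| = 36.0417.
|(Parcel A ∪ Parcel B) ∩ Parcel C| = 1.0973.
|(Parcel A ∪ Parcel B) △ Parcel C| = 36.0417 + 6.5 − 2.1947 = 40.35.

40.35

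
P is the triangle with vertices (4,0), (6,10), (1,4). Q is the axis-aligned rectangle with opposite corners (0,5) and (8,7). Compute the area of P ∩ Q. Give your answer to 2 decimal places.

5.07

The intersection is the polygon with vertices (5,5), (1.833,5), (3.5,7), (5.4,7).
By the shoelace formula its area is 5.07.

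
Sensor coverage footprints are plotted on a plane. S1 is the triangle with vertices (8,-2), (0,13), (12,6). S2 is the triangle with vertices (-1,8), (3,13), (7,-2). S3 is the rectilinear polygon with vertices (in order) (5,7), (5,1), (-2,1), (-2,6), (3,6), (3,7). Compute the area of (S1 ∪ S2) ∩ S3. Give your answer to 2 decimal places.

The region (S1 ∪ S2) ∩ S3 is the polygon with vertices (0.6,6), (3,6), (3,7), (5,7), (5,1), (4.6,1).
By the shoelace formula its area is 14.00.

14.00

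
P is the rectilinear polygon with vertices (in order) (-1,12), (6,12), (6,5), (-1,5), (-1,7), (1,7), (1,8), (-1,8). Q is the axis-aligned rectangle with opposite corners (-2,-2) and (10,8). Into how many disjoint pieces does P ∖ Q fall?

1

P ∖ Q is a single connected region.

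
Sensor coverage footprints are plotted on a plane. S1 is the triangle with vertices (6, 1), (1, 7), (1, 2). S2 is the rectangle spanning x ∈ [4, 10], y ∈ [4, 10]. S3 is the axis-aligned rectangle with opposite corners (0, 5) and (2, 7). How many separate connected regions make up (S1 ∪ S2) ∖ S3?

(S1 ∪ S2) ∖ S3 splits into 2 disjoint pieces (area 11.1, area 36).

2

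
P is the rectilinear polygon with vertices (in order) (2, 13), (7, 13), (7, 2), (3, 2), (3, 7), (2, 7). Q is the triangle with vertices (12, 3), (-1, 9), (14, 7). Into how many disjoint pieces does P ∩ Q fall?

P ∩ Q is a single connected region.

1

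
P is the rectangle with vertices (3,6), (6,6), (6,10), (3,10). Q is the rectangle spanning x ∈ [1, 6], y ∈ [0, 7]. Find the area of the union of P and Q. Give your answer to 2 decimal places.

44.00

By inclusion–exclusion:
Individual areas: |P| = 12, |Q| = 35.
|P∩Q|: x∈[3,6], y∈[6,7] → 3·1 = 3.
|P ∪ Q| = 47 − 3 = 44.00.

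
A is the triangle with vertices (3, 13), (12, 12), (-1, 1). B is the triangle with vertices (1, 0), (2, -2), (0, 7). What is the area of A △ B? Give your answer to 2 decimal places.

57.22

|A| = 56, |B| = 2.5, |A∩B| = 0.6415.
|A △ B| = |A| + |B| − 2·|A∩B| = 56 + 2.5 − 1.2831 = 57.22.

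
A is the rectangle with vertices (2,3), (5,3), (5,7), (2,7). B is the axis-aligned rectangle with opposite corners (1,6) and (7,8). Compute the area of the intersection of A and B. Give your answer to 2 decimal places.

|A∩B|: x∈[2,5], y∈[6,7] → 3·1 = 3.

3.00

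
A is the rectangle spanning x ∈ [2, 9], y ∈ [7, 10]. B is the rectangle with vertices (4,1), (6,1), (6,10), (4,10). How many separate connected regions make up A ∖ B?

2

A ∖ B splits into 2 disjoint pieces (area 9, area 6).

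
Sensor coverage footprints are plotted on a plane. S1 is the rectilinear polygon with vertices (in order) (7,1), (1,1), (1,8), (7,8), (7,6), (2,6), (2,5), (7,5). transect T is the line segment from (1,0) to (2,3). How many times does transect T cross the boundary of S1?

1

The segment meets the boundary at (1.333,1).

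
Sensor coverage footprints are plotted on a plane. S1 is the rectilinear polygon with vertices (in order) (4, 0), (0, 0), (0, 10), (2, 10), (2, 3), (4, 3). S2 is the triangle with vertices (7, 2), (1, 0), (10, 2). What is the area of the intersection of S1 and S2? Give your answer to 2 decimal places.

0.50

The intersection is the polygon with vertices (4,0.667), (1,0), (4,1).
By the shoelace formula its area is 0.50.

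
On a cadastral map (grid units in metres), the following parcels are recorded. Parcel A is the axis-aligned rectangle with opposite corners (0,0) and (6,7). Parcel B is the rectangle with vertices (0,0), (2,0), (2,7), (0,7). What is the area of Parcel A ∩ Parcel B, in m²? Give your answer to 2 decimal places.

14.00

|Parcel A∩Parcel B|: x∈[0,2], y∈[0,7] → 2·7 = 14.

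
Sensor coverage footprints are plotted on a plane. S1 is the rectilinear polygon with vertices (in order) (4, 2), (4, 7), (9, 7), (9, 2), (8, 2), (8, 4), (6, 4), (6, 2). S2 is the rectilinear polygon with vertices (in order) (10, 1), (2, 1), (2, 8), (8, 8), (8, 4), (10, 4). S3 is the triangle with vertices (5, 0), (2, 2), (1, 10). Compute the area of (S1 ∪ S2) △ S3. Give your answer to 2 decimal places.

|S1 ∪ S2| = 51.
|(S1 ∪ S2) ∩ S3| = 7.7.
|(S1 ∪ S2) △ S3| = 51 + 11 − 15.4 = 46.60.

46.60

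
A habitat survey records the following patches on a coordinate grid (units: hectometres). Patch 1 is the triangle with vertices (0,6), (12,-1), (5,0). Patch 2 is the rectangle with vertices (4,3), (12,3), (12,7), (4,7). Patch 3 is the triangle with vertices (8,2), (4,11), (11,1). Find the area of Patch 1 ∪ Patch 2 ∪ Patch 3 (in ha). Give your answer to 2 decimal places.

By inclusion–exclusion:
Individual areas: |Patch 1| = 18.5, |Patch 2| = 32, |Patch 3| = 11.5.
|Patch 1∩Patch 2| = 0.381.
|Patch 1∩Patch 3| = 0.
|Patch 2∩Patch 3| = 6.1333.
|Patch 1∩Patch 2∩Patch 3| = 0.
|Patch 1 ∪ Patch 2 ∪ Patch 3| = 62 − 6.5143 + 0 = 55.49.

55.49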